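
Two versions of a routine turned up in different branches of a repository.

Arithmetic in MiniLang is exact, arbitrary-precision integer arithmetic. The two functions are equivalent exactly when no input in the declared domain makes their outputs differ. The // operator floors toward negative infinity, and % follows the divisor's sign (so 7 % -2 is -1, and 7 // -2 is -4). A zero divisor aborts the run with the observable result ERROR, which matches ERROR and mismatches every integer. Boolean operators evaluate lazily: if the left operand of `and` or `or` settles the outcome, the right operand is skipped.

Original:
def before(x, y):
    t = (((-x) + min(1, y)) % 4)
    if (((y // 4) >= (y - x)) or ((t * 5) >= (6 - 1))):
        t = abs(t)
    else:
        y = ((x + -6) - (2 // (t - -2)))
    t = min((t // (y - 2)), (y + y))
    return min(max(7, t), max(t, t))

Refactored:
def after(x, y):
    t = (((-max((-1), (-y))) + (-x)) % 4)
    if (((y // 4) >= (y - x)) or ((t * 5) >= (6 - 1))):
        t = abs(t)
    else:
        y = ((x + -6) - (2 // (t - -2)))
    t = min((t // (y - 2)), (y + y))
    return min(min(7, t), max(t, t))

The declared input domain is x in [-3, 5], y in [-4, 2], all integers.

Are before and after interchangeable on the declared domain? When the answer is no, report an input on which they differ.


Equivalent. The edit looks behavioral (`max(7, t)` became `min(7, t)`), but over these ranges it never changes the outcome.
Checked all 63 inputs in the declared domain: the outputs agree on every one.
Tracing x=-1, y=-2: before: t becomes 3; next (((y // 4) >= (y - x)) or ((t * 5) >= (6 - 1))) evaluates to true; next t becomes 3; next t becomes -4; next final value -4 | after: t becomes 3; next (((y // 4) >= (y - x)) or ((t * 5) >= (6 - 1))) evaluates to true; next t becomes 3; next t becomes -4; next final value -4 — matching result -4.
verdict: equivalent


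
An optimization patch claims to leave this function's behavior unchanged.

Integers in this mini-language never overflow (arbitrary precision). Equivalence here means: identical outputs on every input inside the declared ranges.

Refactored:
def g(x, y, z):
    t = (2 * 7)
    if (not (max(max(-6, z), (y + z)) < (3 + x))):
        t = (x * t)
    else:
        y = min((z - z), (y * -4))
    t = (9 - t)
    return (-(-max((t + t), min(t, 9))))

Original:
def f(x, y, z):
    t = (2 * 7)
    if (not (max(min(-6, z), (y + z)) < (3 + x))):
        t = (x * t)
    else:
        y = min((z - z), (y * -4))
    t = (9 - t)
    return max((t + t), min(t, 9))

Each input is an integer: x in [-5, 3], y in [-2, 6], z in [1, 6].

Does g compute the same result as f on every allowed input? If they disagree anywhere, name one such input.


The rewrite breaks on x=-3, y=-2, z=1, where the results are -5 and 102.
f: t := 14 | (not (max(min(-6, z), (y + z)) < (3 + x))): false | y := 0 | t := -5 | result -5
g: t := 14 | (not (max(max(-6, z), (y + z)) < (3 + x))): true | t := -42 | t := 51 | result 102
verdict: not equivalent; witness: x=-3, y=-2, z=1


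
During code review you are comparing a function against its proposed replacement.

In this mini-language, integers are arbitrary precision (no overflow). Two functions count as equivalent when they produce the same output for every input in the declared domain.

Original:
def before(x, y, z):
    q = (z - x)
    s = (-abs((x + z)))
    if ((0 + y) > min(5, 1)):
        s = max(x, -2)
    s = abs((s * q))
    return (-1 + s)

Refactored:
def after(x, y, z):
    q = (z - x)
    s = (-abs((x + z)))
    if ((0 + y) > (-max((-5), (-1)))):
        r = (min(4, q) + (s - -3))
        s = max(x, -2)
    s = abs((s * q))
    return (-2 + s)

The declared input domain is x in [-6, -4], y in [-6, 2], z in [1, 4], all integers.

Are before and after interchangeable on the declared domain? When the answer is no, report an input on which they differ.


The rewrite breaks on x=-6, y=-6, z=1, where the results are 34 and 33.
before: q becomes 7; next s becomes -5; next ((0 + y) > min(5, 1)) evaluates to false; next s becomes 35; next final value 34
after: q becomes 7; next s becomes -5; next ((0 + y) > (-max((-5), (-1)))) evaluates to false; next s becomes 35; next final value 33
verdict: not equivalent; witness: x=-6, y=-6, z=1


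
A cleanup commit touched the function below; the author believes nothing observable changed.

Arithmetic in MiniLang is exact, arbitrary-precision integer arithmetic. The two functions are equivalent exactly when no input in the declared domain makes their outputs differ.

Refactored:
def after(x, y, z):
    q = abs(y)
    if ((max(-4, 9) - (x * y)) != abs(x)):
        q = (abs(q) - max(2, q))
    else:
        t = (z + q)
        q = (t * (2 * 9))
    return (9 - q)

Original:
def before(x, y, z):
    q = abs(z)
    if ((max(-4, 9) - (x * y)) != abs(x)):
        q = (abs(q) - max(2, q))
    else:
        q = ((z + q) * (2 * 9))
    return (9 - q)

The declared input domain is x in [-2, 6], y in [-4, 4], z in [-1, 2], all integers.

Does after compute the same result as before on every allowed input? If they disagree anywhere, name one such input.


Try x=-2, y=-4, z=-1.
before: q = 1; ((max(-4, 9) - (x * y)) != abs(x)) -> true; q = -1; return 10
after: q = 4; ((max(-4, 9) - (x * y)) != abs(x)) -> true; q = 0; return 9
10 and 9 differ, so these are not the same function on this domain.
verdict: not equivalent; witness: x=-2, y=-4, z=-1


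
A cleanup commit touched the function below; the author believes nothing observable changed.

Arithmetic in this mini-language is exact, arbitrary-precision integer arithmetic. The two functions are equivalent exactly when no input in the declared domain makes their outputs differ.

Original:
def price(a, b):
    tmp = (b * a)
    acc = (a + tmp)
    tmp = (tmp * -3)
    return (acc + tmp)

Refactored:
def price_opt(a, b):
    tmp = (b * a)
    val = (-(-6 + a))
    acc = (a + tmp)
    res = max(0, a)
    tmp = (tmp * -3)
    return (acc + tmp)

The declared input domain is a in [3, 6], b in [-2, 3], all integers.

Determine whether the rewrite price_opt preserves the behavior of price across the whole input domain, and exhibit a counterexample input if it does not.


A substantive addition is an assignment to `res` whose value nothing reads; no result depends on it.
Tracing a=4, b=0: price: tmp := 0 | acc := 4 | tmp := 0 | result 4 | price_opt: tmp := 0 | val := 2 | acc := 4 | res := 4 | tmp := 0 | result 4 — matching result 4.
Every one of the 24 inputs gives matching results.
verdict: equivalent


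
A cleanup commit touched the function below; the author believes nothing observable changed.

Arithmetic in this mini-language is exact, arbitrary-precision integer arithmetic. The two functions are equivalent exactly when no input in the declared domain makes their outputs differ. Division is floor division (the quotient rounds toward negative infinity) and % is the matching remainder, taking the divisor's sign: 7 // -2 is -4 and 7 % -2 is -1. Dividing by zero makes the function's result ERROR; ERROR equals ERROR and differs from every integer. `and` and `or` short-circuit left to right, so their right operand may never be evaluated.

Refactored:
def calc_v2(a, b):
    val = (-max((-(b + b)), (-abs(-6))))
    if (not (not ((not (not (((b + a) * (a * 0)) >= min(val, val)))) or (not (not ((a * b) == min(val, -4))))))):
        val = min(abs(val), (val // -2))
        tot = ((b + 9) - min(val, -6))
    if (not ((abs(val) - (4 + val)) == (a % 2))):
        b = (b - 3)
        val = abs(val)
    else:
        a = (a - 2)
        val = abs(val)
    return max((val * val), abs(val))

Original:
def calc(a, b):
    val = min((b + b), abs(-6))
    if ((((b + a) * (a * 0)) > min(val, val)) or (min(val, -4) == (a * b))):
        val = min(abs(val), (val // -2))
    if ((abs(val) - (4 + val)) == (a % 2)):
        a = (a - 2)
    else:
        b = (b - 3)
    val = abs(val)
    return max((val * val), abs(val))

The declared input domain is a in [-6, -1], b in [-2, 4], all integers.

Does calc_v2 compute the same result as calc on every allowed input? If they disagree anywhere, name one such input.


The one real change (`(((b + a) * (a * 0)) > min(val, val))` became `(((b + a) * (a * 0)) >= min(val, val))`) has no effect anywhere in the declared ranges.
Spot check at a=-1, b=3 — calc: val becomes 6; next ((((b + a) * (a * 0)) > min(val, val)) or (min(val, -4) == (a * b))) evaluates to false; next ((abs(val) - (4 + val)) == (a % 2)) evaluates to false; next b becomes 0; next val becomes 6; next final value 36. calc_v2: val becomes 6; next (not (not ((not (not (((b + a) * (a * 0)) >= min(val, val)))) or (not (not ((a * b) == min(val, -4))))))) evaluates to false; next (not ((abs(val) - (4 + val)) == (a % 2))) evaluates to true; next b becomes 0; next val becomes 6; next final value 36. Both give 36.
Across all 42 domain points the two functions coincide.
verdict: equivalent


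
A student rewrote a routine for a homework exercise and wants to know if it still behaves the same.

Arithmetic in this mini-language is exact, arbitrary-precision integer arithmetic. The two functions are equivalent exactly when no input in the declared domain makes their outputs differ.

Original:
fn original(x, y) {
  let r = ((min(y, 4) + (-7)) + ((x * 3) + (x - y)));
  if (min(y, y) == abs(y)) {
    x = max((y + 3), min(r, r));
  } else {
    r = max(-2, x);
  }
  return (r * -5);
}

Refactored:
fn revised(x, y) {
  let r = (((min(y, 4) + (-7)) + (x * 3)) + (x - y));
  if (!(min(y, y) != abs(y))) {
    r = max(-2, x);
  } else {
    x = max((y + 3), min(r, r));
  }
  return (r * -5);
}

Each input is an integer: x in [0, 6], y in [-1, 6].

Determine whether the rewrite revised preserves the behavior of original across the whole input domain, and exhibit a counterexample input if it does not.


x=0, y=-1 yields 0 from original but 35 from revised.
verdict: not equivalent; witness: x=0, y=-1


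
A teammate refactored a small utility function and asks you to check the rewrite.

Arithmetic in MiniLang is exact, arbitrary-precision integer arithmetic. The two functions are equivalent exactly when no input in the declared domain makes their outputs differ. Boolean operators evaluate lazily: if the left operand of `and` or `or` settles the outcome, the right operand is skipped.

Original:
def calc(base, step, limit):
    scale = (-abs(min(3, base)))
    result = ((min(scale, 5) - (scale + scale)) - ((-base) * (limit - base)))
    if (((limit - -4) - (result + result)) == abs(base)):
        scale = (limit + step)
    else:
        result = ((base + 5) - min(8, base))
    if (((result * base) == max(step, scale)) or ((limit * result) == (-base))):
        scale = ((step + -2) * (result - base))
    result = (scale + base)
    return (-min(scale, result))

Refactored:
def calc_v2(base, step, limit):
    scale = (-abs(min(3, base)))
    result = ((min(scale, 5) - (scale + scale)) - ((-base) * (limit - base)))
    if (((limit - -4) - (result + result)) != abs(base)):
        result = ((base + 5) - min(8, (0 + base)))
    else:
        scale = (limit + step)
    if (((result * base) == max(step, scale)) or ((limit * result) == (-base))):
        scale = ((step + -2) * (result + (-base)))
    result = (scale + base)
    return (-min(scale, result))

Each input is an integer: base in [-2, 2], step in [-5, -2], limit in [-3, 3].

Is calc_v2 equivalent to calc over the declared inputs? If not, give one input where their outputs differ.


Reading the diff, among the changes: comparison usage differs, and constant usage differs, and arithmetic usage differs.
As a probe, take base=0, step=-2, limit=-3: calc runs scale = 0; result = 0; (((limit - -4) - (result + result)) == abs(base)) -> false; result = 5; (((result * base) == max(step, scale)) or ((limit * result) == (-base))) -> true; scale = -20; result = -20; return 20; calc_v2 runs scale = 0; result = 0; (((limit - -4) - (result + result)) != abs(base)) -> true; result = 5; (((result * base) == max(step, scale)) or ((limit * result) == (-base))) -> true; scale = -20; result = -20; return 20; both end at 20.
Sweeping the whole domain (140 inputs) finds no disagreement.
verdict: equivalent


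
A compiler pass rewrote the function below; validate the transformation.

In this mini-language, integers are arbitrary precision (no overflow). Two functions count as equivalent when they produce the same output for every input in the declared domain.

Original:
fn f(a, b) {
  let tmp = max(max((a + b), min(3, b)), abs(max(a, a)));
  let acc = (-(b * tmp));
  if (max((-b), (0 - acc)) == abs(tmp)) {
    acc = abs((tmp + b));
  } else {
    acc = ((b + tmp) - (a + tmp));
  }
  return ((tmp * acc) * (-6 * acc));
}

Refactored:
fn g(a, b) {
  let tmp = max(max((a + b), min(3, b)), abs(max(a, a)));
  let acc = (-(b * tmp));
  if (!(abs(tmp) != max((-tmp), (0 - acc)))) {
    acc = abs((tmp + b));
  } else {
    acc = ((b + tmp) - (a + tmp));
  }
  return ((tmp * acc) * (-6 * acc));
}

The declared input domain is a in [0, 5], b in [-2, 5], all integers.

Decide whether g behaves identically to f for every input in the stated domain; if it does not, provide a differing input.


Evaluate both at a=1, b=-1.
f: tmp becomes 1; next acc becomes 1; next (max((-b), (0 - acc)) == abs(tmp)) evaluates to true; next acc becomes 0; next final value 0
g: tmp becomes 1; next acc becomes 1; next (!(abs(tmp) != max((-tmp), (0 - acc)))) evaluates to false; next acc becomes -2; next final value -24
0 against -24: the behavior changed.
verdict: not equivalent; witness: a=1, b=-1


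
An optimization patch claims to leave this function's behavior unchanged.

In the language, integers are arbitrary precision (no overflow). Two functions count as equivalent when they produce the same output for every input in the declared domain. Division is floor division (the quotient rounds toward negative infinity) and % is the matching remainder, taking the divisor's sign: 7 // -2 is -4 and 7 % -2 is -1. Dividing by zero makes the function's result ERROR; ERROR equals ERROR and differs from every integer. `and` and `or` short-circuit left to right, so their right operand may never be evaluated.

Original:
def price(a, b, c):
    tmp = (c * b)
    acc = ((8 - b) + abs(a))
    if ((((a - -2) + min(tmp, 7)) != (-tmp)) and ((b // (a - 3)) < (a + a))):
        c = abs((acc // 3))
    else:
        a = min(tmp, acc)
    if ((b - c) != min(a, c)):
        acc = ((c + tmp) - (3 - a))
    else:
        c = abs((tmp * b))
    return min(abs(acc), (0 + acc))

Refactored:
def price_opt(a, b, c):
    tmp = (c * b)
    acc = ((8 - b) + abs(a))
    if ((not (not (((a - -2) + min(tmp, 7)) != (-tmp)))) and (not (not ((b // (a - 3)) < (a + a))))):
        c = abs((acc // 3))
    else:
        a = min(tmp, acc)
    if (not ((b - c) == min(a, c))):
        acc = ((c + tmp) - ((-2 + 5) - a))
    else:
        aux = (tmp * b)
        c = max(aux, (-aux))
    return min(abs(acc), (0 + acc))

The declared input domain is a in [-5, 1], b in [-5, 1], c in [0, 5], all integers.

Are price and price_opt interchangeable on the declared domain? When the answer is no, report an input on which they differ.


Equivalent — the differences include constant usage differs, plus arithmetic usage differs, plus local variable names differ, plus comparison usage differs, plus min/max/abs usage differs, plus boolean connective usage differs, plus statement counts differ, yet no declared input distinguishes the two.
Tracing a=-2, b=1, c=1: price: tmp becomes 1; next acc becomes 9; next ((((a - -2) + min(tmp, 7)) != (-tmp)) and ((b // (a - 3)) < (a + a))) evaluates to false; next a becomes 1; next ((b - c) != min(a, c)) evaluates to true; next acc becomes 0; next final value 0 | price_opt: tmp becomes 1; next acc becomes 9; next ((not (not (((a - -2) + min(tmp, 7)) != (-tmp)))) and (not (not ((b // (a - 3)) < (a + a))))) evaluates to false; next a becomes 1; next (not ((b - c) == min(a, c))) evaluates to true; next acc becomes 0; next final value 0 — matching result 0.
Sweeping the whole domain (294 inputs) finds no disagreement.
verdict: equivalent


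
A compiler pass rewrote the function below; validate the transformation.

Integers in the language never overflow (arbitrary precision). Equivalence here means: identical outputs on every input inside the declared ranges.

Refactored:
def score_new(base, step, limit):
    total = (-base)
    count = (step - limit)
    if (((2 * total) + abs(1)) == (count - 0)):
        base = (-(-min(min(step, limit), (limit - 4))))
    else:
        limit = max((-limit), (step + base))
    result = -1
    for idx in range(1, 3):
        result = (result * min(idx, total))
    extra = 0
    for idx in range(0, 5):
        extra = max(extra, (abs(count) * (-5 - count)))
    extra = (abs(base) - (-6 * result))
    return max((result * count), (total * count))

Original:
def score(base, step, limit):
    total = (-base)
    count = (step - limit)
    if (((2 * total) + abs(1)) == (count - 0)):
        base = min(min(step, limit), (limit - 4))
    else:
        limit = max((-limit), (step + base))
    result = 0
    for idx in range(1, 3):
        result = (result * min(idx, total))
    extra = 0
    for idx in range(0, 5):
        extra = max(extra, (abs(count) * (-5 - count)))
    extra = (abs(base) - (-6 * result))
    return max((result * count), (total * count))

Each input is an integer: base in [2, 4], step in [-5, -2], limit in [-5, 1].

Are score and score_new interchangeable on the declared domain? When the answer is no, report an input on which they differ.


These are not equivalent — on base=2, step=-5, limit=-4 the outputs split (2 vs 4).
score: total=-2, then count=-1, then (((2 * total) + abs(1)) == (count - 0)) is false, then limit=4, then result=0, then (idx=1), then result=0, then (idx=2), then result=0, then extra=0, then (idx=0), then extra=0, then (idx=1), then extra=0, then (idx=2), then extra=0, then (idx=3), then extra=0, then (idx=4), then extra=0, then extra=2, then returns 2
score_new: total=-2, then count=-1, then (((2 * total) + abs(1)) == (count - 0)) is false, then limit=4, then result=-1, then (idx=1), then result=2, then (idx=2), then result=-4, then extra=0, then (idx=0), then extra=0, then (idx=1), then extra=0, then (idx=2), then extra=0, then (idx=3), then extra=0, then (idx=4), then extra=0, then extra=-22, then returns 4
verdict: not equivalent; witness: base=2, step=-5, limit=-4


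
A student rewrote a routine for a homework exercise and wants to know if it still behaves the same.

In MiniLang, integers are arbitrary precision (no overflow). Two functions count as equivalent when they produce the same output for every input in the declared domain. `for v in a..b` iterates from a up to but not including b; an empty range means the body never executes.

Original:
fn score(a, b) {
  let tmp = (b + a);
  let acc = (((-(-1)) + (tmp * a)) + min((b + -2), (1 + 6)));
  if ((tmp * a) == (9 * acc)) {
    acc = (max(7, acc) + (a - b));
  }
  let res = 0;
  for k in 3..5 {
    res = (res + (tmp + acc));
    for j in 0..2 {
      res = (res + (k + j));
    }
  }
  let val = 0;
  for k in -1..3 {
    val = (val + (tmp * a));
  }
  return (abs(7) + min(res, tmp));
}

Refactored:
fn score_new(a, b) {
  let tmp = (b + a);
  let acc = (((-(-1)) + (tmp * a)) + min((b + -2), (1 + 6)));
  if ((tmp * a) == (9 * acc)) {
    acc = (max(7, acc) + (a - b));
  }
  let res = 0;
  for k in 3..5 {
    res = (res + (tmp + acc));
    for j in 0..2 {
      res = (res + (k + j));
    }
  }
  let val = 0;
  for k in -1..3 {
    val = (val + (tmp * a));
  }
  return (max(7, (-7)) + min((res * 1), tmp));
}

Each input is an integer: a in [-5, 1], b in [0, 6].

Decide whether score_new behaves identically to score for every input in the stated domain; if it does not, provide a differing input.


Reading the diff, among the changes: arithmetic usage differs, and min/max/abs usage differs, and constant usage differs.
Tracing a=-1, b=6: score: tmp=5, then acc=0, then ((tmp * a) == (9 * acc)) is false, then res=0, then (k=3), then res=5, then (j=0), then res=8, then (j=1), then res=12, then (k=4), then res=17, then (j=0), then res=21, then (j=1), then res=26, then val=0, then (k=-1), then val=-5, then (k=0), then val=-10, then (k=1), then val=-15, then (k=2), then val=-20, then returns 12 | score_new: tmp=5, then acc=0, then ((tmp * a) == (9 * acc)) is false, then res=0, then (k=3), then res=5, then (j=0), then res=8, then (j=1), then res=12, then (k=4), then res=17, then (j=0), then res=21, then (j=1), then res=26, then val=0, then (k=-1), then val=-5, then (k=0), then val=-10, then (k=1), then val=-15, then (k=2), then val=-20, then returns 12 — matching result 12.
Every one of the 49 inputs gives matching results.
verdict: equivalent


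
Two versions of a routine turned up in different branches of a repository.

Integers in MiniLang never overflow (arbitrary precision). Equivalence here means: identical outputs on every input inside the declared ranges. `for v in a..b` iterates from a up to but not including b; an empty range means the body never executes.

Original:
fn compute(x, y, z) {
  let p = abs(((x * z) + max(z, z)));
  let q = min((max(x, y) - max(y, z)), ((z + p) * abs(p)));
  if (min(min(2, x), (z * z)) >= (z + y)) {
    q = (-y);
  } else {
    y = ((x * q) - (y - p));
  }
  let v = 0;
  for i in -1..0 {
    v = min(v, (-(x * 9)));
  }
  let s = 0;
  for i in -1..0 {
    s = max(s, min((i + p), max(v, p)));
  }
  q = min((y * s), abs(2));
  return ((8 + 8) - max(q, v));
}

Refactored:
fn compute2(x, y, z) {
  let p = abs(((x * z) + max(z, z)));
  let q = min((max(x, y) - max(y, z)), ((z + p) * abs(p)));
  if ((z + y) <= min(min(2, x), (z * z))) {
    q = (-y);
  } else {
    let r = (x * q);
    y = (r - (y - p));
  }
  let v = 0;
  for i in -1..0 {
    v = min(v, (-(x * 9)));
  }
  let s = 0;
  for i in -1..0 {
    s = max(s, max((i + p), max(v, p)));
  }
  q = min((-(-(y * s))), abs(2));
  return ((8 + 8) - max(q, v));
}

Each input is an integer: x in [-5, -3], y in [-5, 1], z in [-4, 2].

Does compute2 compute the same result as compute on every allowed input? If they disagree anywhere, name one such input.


The rewrite breaks on x=-3, y=1, z=-1, where the results are 15 and 14.
compute: p := 2 | q := 0 | (min(min(2, x), (z * z)) >= (z + y)): false | y := 1 | v := 0 | iter i=-1: | v := 0 | s := 0 | iter i=-1: | s := 1 | q := 1 | result 15
compute2: p := 2 | q := 0 | ((z + y) <= min(min(2, x), (z * z))): false | r := 0 | y := 1 | v := 0 | iter i=-1: | v := 0 | s := 0 | iter i=-1: | s := 2 | q := 2 | result 14
verdict: not equivalent; witness: x=-3, y=1, z=-1


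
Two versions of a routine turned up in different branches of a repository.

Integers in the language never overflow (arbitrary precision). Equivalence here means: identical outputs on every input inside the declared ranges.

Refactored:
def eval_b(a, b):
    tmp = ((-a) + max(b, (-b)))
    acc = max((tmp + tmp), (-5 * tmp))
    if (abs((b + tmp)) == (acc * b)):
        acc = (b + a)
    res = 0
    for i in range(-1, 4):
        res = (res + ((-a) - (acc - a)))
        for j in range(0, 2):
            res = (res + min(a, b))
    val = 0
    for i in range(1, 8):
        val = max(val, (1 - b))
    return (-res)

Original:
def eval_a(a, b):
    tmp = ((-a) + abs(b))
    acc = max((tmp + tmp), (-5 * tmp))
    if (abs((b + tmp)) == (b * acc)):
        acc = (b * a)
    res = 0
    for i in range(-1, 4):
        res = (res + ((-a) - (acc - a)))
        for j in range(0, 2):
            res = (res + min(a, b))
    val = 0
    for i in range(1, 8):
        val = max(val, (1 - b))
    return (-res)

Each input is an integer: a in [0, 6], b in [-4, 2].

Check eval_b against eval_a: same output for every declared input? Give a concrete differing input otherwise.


Consider the input a=0, b=1.
eval_a: tmp := 1 | acc := 2 | (abs((b + tmp)) == (b * acc)): true | acc := 0 | res := 0 | iter i=-1: | res := 0 | iter j=0: | res := 0 | iter j=1: | res := 0 | iter i=0: | res := 0 | iter j=0: | res := 0 | iter j=1: | res := 0 | iter i=1: | res := 0 | iter j=0: | res := 0 | iter j=1: | res := 0 | iter i=2: | res := 0 | iter j=0: | res := 0 | iter j=1: | res := 0 | iter i=3: | res := 0 | iter j=0: | res := 0 | iter j=1: | res := 0 | val := 0 | iter i=1: | val := 0 | iter i=2: | val := 0 | iter i=3: | val := 0 | iter i=4: | val := 0 | iter i=5: | val := 0 | iter i=6: | val := 0 | iter i=7: | val := 0 | result 0
eval_b: tmp := 1 | acc := 2 | (abs((b + tmp)) == (acc * b)): true | acc := 1 | res := 0 | iter i=-1: | res := -1 | iter j=0: | res := -1 | iter j=1: | res := -1 | iter i=0: | res := -2 | iter j=0: | res := -2 | iter j=1: | res := -2 | iter i=1: | res := -3 | iter j=0: | res := -3 | iter j=1: | res := -3 | iter i=2: | res := -4 | iter j=0: | res := -4 | iter j=1: | res := -4 | iter i=3: | res := -5 | iter j=0: | res := -5 | iter j=1: | res := -5 | val := 0 | iter i=1: | val := 0 | iter i=2: | val := 0 | iter i=3: | val := 0 | iter i=4: | val := 0 | iter i=5: | val := 0 | iter i=6: | val := 0 | iter i=7: | val := 0 | result 5
0 against 5: the behavior changed.
verdict: not equivalent; witness: a=0, b=1


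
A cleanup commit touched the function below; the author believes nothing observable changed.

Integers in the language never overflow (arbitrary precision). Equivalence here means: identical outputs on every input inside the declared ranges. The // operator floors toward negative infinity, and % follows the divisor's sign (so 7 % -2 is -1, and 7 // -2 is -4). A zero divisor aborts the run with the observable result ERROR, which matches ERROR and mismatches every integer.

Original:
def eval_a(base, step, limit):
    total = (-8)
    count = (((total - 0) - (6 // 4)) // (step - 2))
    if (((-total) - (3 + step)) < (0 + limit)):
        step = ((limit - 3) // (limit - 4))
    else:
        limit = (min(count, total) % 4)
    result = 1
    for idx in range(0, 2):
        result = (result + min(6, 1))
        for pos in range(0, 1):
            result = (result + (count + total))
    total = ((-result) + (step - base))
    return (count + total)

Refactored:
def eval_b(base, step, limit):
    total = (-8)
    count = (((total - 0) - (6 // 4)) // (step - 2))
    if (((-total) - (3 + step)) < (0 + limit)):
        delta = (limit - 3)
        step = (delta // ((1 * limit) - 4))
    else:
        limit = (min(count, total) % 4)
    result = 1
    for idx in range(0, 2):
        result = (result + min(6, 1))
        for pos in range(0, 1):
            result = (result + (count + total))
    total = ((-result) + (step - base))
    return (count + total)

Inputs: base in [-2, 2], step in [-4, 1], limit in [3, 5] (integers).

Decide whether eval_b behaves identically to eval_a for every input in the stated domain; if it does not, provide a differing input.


Behavior is preserved: although statement counts differ, plus local variable names differ, plus arithmetic usage differs, plus constant usage differs, the outputs never diverge.
Spot check at base=-1, step=-1, limit=4 — eval_a: total = -8; count = 3; (((-total) - (3 + step)) < (0 + limit)) -> false; limit = 0; result = 1; [idx=0]; result = 2; [pos=0]; result = -3; [idx=1]; result = -2; [pos=0]; result = -7; total = 7; return 10. eval_b: total = -8; count = 3; (((-total) - (3 + step)) < (0 + limit)) -> false; limit = 0; result = 1; [idx=0]; result = 2; [pos=0]; result = -3; [idx=1]; result = -2; [pos=0]; result = -7; total = 7; return 10. Both give 10.
An exhaustive pass over the 90 declared inputs shows identical outputs.
verdict: equivalent


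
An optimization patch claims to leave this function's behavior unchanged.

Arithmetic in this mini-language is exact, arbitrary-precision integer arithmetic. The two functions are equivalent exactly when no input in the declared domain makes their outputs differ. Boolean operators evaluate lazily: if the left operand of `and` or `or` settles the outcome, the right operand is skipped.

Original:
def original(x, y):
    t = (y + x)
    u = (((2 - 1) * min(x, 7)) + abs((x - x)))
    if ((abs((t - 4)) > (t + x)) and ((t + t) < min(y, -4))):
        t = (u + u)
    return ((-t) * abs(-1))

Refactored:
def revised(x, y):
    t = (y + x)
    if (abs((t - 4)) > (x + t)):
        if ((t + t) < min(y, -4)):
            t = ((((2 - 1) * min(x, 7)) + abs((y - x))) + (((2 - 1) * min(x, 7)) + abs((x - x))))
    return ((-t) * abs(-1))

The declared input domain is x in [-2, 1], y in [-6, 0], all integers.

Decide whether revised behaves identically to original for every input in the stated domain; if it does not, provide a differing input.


Take x=-2, y=-6.
original: t=-8, then u=-2, then ((abs((t - 4)) > (t + x)) and ((t + t) < min(y, -4))) is true, then t=-4, then returns 4
revised: t=-8, then (abs((t - 4)) > (x + t)) is true, then ((t + t) < min(y, -4)) is true, then t=0, then returns 0
4 != 0, so the rewrite changes behavior.
verdict: not equivalent; witness: x=-2, y=-6


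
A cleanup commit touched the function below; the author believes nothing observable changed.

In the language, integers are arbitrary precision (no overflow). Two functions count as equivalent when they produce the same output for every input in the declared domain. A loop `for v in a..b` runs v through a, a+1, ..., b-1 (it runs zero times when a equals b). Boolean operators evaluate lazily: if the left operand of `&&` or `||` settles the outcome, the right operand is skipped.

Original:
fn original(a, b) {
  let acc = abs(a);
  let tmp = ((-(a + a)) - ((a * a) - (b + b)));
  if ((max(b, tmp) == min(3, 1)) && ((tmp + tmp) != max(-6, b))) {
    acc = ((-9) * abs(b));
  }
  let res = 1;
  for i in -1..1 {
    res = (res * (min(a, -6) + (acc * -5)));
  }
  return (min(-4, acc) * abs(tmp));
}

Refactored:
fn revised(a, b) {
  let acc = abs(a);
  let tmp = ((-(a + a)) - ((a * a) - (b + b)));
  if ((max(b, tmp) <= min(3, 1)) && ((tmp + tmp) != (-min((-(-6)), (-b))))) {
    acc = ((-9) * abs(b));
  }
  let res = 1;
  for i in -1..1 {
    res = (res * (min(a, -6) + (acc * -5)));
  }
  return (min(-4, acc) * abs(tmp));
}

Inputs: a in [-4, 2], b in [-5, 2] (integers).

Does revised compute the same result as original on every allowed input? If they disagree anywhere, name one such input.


Run the pair on a=-4, b=-5.
original: acc = 4; tmp = -18; ((max(b, tmp) == min(3, 1)) && ((tmp + tmp) != max(-6, b))) -> false; res = 1; [i=-1]; res = -26; [i=0]; res = 676; return -72
revised: acc = 4; tmp = -18; ((max(b, tmp) <= min(3, 1)) && ((tmp + tmp) != (-min((-(-6)), (-b))))) -> true; acc = -45; res = 1; [i=-1]; res = 219; [i=0]; res = 47961; return -810
-72 against -810: the behavior changed.
verdict: not equivalent; witness: a=-4, b=-5


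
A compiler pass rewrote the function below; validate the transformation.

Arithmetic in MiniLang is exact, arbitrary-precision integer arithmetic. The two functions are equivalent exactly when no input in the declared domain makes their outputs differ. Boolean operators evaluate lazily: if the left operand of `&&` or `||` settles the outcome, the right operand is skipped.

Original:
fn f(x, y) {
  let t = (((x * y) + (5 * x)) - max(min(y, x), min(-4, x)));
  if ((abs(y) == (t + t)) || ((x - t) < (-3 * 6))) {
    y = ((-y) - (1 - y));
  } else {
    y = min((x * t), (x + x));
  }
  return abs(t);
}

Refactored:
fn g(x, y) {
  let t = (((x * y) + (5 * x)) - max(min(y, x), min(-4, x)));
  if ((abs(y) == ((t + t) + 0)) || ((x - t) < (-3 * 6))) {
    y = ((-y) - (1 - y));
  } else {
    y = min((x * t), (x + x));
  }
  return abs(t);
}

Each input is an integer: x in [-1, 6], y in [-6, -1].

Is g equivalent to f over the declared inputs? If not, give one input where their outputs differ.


Reading the diff, among the changes: arithmetic usage differs; and constant usage differs.
Tracing x=6, y=-1: f: t := 25 | ((abs(y) == (t + t)) || ((x - t) < (-3 * 6))): true | y := -1 | result 25 | g: t := 25 | ((abs(y) == ((t + t) + 0)) || ((x - t) < (-3 * 6))): true | y := -1 | result 25 — matching result 25.
Every one of the 48 inputs gives matching results.
verdict: equivalent


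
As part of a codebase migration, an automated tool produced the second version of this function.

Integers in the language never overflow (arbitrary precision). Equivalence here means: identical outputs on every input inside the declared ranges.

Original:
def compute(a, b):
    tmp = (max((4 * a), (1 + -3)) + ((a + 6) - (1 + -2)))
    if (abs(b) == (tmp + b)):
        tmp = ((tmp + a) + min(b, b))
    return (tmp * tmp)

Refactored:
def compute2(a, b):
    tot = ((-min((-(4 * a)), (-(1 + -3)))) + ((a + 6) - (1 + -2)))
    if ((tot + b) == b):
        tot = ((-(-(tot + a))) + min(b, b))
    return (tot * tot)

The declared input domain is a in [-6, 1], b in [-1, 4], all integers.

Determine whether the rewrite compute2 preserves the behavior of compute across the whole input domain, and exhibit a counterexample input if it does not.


Consider the input a=-5, b=-1.
compute: tmp = 0; (abs(b) == (tmp + b)) -> false; return 0
compute2: tot = 0; ((tot + b) == b) -> true; tot = -6; return 36
0 and 36 differ, so these are not the same function on this domain.
verdict: not equivalent; witness: a=-5, b=-1


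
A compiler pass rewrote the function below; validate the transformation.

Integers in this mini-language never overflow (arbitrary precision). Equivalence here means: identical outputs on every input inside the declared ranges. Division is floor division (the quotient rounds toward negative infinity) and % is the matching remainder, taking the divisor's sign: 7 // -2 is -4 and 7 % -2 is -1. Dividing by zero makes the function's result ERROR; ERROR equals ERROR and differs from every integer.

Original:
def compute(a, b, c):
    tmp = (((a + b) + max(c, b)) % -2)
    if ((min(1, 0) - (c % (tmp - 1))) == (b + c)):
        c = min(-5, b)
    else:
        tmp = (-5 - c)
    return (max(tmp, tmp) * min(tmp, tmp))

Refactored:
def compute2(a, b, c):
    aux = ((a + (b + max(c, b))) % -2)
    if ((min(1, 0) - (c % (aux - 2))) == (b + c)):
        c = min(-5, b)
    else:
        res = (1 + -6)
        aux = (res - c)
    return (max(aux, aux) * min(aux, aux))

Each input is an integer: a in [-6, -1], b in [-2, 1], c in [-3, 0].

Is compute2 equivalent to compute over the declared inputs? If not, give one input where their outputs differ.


The rewrite breaks on a=-6, b=1, c=-1, where the results are 0 and 16.
compute: tmp becomes 0; next ((min(1, 0) - (c % (tmp - 1))) == (b + c)) evaluates to true; next c becomes -5; next final value 0
compute2: aux becomes 0; next ((min(1, 0) - (c % (aux - 2))) == (b + c)) evaluates to false; next res becomes -5; next aux becomes -4; next final value 16
verdict: not equivalent; witness: a=-6, b=1, c=-1


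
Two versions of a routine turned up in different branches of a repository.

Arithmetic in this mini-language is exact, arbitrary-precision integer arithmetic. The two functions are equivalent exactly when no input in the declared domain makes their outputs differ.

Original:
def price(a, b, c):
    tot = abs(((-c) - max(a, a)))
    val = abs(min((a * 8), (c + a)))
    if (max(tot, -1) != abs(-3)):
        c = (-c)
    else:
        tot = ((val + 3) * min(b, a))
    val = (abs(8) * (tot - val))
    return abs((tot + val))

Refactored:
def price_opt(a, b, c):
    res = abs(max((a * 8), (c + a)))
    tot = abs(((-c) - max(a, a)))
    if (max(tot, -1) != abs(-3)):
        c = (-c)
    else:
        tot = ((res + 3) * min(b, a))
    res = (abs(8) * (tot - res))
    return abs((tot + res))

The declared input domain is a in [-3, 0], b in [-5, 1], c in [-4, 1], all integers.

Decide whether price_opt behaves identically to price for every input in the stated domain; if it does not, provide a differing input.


Take a=-3, b=-5, c=-4.
price: tot=7, then val=24, then (max(tot, -1) != abs(-3)) is true, then c=4, then val=-136, then returns 129
price_opt: res=7, then tot=7, then (max(tot, -1) != abs(-3)) is true, then c=4, then res=0, then returns 7
129 and 7 differ, so these are not the same function on this domain.
verdict: not equivalent; witness: a=-3, b=-5, c=-4


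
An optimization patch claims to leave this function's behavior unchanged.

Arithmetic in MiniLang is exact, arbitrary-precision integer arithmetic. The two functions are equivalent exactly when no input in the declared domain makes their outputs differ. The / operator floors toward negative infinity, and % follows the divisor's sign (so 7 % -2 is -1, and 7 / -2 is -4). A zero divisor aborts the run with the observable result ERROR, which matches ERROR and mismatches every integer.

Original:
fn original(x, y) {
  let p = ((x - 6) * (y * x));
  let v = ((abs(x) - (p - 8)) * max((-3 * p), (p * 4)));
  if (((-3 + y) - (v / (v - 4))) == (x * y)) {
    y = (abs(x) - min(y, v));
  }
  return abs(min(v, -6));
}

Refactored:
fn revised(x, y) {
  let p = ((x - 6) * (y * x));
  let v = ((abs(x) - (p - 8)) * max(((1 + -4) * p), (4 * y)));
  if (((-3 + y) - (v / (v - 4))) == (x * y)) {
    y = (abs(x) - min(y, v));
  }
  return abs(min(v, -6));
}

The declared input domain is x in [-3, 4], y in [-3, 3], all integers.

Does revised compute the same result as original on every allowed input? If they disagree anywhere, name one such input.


Not equivalent: x=-3, y=1 separates them (1728 vs 64).
original: p := 27 | v := -1728 | (((-3 + y) - (v / (v - 4))) == (x * y)): false | result 1728
revised: p := 27 | v := -64 | (((-3 + y) - (v / (v - 4))) == (x * y)): false | result 64
verdict: not equivalent; witness: x=-3, y=1


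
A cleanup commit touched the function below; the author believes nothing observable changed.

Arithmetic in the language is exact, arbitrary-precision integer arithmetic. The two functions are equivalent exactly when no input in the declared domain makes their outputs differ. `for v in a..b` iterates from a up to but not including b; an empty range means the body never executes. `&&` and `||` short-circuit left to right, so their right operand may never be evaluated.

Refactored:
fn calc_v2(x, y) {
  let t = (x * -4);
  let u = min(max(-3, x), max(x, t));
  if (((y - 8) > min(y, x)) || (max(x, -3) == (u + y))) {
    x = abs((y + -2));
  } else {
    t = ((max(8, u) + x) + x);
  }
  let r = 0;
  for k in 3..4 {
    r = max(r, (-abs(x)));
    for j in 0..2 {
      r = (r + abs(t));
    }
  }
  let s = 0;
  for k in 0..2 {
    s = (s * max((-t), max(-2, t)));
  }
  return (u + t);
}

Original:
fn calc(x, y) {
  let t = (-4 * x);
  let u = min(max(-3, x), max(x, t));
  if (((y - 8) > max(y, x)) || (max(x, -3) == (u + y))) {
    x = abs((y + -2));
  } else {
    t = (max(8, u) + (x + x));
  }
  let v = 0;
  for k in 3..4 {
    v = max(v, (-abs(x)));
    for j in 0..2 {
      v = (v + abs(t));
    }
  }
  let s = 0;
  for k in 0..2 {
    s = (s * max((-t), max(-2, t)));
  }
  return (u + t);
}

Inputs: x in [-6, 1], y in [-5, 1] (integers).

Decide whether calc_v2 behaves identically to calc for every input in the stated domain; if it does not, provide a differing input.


Equivalent. The suspicious edit (`max(y, x)` became `min(y, x)`) never changes the result for any input inside the declared domain.
An exhaustive pass over the 56 declared inputs shows identical outputs.
As a probe, take x=-3, y=-2: calc runs t = 12; u = -3; (((y - 8) > max(y, x)) || (max(x, -3) == (u + y))) -> false; t = 2; v = 0; [k=3]; v = 0; [j=0]; v = 2; [j=1]; v = 4; s = 0; [k=0]; s = 0; [k=1]; s = 0; return -1; calc_v2 runs t = 12; u = -3; (((y - 8) > min(y, x)) || (max(x, -3) == (u + y))) -> false; t = 2; r = 0; [k=3]; r = 0; [j=0]; r = 2; [j=1]; r = 4; s = 0; [k=0]; s = 0; [k=1]; s = 0; return -1; both end at -1.
verdict: equivalent


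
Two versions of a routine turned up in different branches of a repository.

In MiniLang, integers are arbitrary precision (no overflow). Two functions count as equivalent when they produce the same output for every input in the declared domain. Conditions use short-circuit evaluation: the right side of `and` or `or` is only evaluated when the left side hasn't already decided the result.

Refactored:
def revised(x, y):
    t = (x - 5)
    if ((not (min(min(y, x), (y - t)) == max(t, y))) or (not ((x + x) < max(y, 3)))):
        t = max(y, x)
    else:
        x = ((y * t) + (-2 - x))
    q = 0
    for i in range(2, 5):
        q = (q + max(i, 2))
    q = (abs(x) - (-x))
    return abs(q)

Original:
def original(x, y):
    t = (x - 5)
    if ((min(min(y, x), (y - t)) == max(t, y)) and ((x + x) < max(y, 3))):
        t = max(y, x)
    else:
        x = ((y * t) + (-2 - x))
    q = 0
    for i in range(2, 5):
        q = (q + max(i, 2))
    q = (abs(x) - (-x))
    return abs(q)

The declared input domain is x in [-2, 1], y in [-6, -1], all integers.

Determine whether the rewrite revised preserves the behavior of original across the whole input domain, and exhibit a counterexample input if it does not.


Evaluate both at x=-2, y=-6.
original: t becomes -7; next ((min(min(y, x), (y - t)) == max(t, y)) and ((x + x) < max(y, 3))) evaluates to true; next t becomes -2; next q becomes 0; next at i=2:; next q becomes 2; next at i=3:; next q becomes 5; next at i=4:; next q becomes 9; next q becomes 0; next final value 0
revised: t becomes -7; next ((not (min(min(y, x), (y - t)) == max(t, y))) or (not ((x + x) < max(y, 3)))) evaluates to false; next x becomes 42; next q becomes 0; next at i=2:; next q becomes 2; next at i=3:; next q becomes 5; next at i=4:; next q becomes 9; next q becomes 84; next final value 84
0 against 84: the behavior changed.
verdict: not equivalent; witness: x=-2, y=-6
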